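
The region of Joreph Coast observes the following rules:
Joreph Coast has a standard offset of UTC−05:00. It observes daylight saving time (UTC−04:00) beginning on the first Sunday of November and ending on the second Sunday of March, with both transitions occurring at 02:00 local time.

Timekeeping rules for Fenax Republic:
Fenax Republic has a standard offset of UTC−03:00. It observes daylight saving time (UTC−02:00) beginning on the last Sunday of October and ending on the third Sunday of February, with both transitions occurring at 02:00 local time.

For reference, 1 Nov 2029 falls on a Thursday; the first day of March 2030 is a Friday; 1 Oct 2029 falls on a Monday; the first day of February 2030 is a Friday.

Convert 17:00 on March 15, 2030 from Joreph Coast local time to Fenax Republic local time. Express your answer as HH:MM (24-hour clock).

1 November 2029 is a Thursday, so the first Sunday is November 4.
1 March 2030 is a Friday, so the first Sunday is March 3 and the second is March 10.
Daylight saving runs 4 November 2029 – 10 March 2030; March 15, 2030 is outside that window, so Joreph Coast is on standard time at UTC−05:00.
17:00 Joreph Coast + 5h = 22:00 UTC.
1 October 2029 is a Monday, so Sundays fall on 7, 14, 21, 28; the last is October 28.
1 February 2030 is a Friday, so the first Sunday is February 3 and the third is February 17.
At the standard offset (UTC−03:00), 22:00 UTC − 3h = 19:00 Fenax Republic standard time.
The standard-time date in Fenax Republic, March 15, 2030, does not fall between 28 October 2029 and 17 February 2030, so daylight saving is not in effect and Fenax Republic is at UTC−03:00.
22:00 UTC − 3h = 19:00 Fenax Republic.

19:00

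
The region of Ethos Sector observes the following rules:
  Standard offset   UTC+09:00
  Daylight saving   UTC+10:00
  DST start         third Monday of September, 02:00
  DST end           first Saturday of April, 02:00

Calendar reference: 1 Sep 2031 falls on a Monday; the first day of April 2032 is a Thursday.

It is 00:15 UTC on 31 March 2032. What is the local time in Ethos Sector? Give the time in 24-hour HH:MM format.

1 September 2031 is a Monday, so the first Monday is September 1 and the third is September 15.
1 April 2032 is a Thursday, so the first Saturday is April 3.
At the standard offset (UTC+09:00), 00:15 UTC + 9h = 09:15 Ethos Sector standard time.
The standard-time date in Ethos Sector, 31 March 2032, lies within the daylight-saving period (15 September 2031 – 3 April 2032), so Ethos Sector is on daylight time, UTC+10:00.
00:15 UTC + 10h = 10:15 local.

10:15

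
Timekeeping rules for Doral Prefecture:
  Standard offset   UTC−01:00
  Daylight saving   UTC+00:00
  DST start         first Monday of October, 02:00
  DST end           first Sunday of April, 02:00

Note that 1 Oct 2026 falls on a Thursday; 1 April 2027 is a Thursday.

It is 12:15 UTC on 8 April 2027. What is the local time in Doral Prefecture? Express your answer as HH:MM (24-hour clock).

11:15

1 October 2026 is a Thursday, so the first Monday is October 5.
1 April 2027 is a Thursday, so the first Sunday is April 4.
At the standard offset (UTC−01:00), 12:15 UTC − 1h = 11:15 Doral Prefecture standard time.
The standard-time date in Doral Prefecture, 8 April 2027, is outside the daylight-saving period (5 October 2026 – 4 April 2027), so Doral Prefecture is on standard time, UTC−01:00.
12:15 UTC − 1h = 11:15 local.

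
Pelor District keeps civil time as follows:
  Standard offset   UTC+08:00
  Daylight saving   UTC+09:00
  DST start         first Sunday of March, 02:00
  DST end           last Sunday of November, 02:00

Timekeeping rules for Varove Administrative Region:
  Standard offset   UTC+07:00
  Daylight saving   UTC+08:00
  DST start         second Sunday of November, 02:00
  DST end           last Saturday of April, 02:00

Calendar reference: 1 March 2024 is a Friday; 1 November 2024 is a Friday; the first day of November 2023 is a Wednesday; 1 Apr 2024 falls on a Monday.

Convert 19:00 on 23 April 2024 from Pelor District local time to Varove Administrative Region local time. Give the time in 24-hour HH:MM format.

18:00

1 March 2024 is a Friday, so the first Sunday is March 3.
1 November 2024 is a Friday, so Sundays fall on 3, 10, 17, 24; the last is November 24.
Daylight saving runs 3 March – 24 November; 23 April 2024 is inside that window, so Pelor District is at UTC+09:00.
19:00 Pelor District − 9h = 10:00 UTC.
1 November 2023 is a Wednesday, so the first Sunday is November 5 and the second is November 12.
1 April 2024 is a Monday, so Saturdays fall on 6, 13, 20, 27; the last is April 27.
At the standard offset (UTC+07:00), 10:00 UTC + 7h = 17:00 Varove Administrative Region standard time.
Daylight saving runs 12 November 2023 – 27 April 2024; the standard-time date in Varove Administrative Region, 23 April 2024, is inside that window, so Varove Administrative Region is at UTC+08:00.
10:00 UTC + 8h = 18:00 Varove Administrative Region.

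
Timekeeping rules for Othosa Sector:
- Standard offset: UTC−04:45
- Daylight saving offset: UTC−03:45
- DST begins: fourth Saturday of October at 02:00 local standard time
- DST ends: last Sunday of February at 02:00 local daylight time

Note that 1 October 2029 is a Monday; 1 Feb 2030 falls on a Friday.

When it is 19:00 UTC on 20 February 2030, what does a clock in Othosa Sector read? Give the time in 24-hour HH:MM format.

1 October 2029 is a Monday, so the first Saturday is October 6 and the fourth is October 27.
1 February 2030 is a Friday, so Sundays fall on 3, 10, 17, 24; the last is February 24.
At the standard offset (UTC−04:45), 19:00 UTC − 4h45m = 14:15 Othosa Sector standard time.
The standard-time date in Othosa Sector, 20 February 2030, lies within the daylight-saving period (27 October 2029 – 24 February 2030), so Othosa Sector is on daylight time, UTC−03:45.
19:00 UTC − 3h45m = 15:15 local.

15:15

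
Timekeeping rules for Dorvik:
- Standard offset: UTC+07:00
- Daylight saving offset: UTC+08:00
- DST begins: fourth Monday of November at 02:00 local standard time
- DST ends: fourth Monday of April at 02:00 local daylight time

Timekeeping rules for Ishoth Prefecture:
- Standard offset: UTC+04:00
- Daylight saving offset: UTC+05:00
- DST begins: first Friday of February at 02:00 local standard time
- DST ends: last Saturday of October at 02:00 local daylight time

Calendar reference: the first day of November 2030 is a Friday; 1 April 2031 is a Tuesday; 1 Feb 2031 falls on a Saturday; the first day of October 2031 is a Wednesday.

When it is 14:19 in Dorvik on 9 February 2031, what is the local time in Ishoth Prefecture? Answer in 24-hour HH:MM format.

1 November 2030 is a Friday, so the first Monday is November 4 and the fourth is November 25.
1 April 2031 is a Tuesday, so the first Monday is April 7 and the fourth is April 28.
9 February 2031 lies within the daylight-saving period (25 November 2030 – 28 April 2031), so Dorvik is on daylight time, UTC+08:00.
14:19 Dorvik − 8h = 06:19 UTC.
1 February 2031 is a Saturday, so the first Friday is February 7.
1 October 2031 is a Wednesday, so Saturdays fall on 4, 11, 18, 25; the last is October 25.
At the standard offset (UTC+04:00), 06:19 UTC + 4h = 10:19 Ishoth Prefecture standard time.
The standard-time date in Ishoth Prefecture, 9 February 2031, falls between 7 February and 25 October, so daylight saving is in effect and Ishoth Prefecture is at UTC+05:00.
06:19 UTC + 5h = 11:19 Ishoth Prefecture.

11:19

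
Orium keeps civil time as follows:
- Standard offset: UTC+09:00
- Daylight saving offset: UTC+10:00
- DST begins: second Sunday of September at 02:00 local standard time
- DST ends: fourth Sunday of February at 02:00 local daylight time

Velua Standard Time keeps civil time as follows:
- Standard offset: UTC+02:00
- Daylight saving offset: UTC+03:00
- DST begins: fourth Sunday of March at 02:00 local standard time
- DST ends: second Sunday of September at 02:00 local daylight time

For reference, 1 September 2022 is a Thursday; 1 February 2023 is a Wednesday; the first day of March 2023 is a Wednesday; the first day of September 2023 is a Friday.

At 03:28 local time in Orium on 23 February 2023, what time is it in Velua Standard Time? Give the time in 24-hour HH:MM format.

19:28

1 September 2022 is a Thursday, so the first Sunday is September 4 and the second is September 11.
1 February 2023 is a Wednesday, so the first Sunday is February 5 and the fourth is February 26.
Daylight saving runs 11 September 2022 – 26 February 2023; 23 February 2023 is inside that window, so Orium is at UTC+10:00.
03:28 Orium − 10h = 17:28 UTC (rolling into the previous day, 22 February 2023).
1 March 2023 is a Wednesday, so the first Sunday is March 5 and the fourth is March 26.
1 September 2023 is a Friday, so the first Sunday is September 3 and the second is September 10.
At the standard offset (UTC+02:00), 17:28 UTC + 2h = 19:28 Velua Standard Time standard time.
Daylight saving runs 26 March – 10 September; the standard-time date in Velua Standard Time, 22 February 2023, is outside that window, so Velua Standard Time is on standard time at UTC+02:00.
17:28 UTC + 2h = 19:28 Velua Standard Time.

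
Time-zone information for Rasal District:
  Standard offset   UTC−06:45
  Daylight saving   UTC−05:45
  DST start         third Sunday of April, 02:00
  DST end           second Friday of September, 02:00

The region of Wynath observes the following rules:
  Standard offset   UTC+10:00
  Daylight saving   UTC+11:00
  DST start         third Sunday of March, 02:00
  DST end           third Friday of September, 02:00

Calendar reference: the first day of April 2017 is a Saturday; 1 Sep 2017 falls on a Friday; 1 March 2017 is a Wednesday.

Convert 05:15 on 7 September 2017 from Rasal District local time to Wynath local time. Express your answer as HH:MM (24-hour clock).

1 April 2017 is a Saturday, so the first Sunday is April 2 and the third is April 16.
1 September 2017 is a Friday, so the first Friday is September 1 and the second is September 8.
7 September 2017 falls between 16 April and 8 September, so daylight saving is in effect and Rasal District is at UTC−05:45.
05:15 Rasal District + 5h45m = 11:00 UTC.
1 March 2017 is a Wednesday, so the first Sunday is March 5 and the third is March 19.
1 September 2017 is a Friday, so the first Friday is September 1 and the third is September 15.
At the standard offset (UTC+10:00), 11:00 UTC + 10h = 21:00 Wynath standard time.
Daylight saving runs 19 March – 15 September; the standard-time date in Wynath, 7 September 2017, is inside that window, so Wynath is at UTC+11:00.
11:00 UTC + 11h = 22:00 Wynath.

22:00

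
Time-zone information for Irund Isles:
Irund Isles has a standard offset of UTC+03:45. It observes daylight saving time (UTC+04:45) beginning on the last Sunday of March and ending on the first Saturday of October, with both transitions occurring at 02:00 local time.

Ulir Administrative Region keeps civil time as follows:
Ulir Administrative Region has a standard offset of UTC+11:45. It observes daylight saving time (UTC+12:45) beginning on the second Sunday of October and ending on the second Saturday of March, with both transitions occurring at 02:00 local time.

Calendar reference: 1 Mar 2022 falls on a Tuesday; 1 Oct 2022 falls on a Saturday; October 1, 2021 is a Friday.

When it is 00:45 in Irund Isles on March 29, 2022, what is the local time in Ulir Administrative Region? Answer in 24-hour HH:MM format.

1 March 2022 is a Tuesday, so Sundays fall on 6, 13, 20, 27; the last is March 27.
1 October 2022 is a Saturday, so the first Saturday is October 1.
March 29, 2022 falls between 27 March and 1 October, so daylight saving is in effect and Irund Isles is at UTC+04:45.
00:45 Irund Isles − 4h45m = 20:00 UTC (rolling into the previous day, 28 March 2022).
1 October 2021 is a Friday, so the first Sunday is October 3 and the second is October 10.
1 March 2022 is a Tuesday, so the first Saturday is March 5 and the second is March 12.
At the standard offset (UTC+11:45), 20:00 UTC + 11h45m = 07:45 Ulir Administrative Region standard time (rolling into the next day, 29 March 2022).
The standard-time date in Ulir Administrative Region, March 29, 2022, is outside the daylight-saving period (10 October 2021 – 12 March 2022), so Ulir Administrative Region is on standard time, UTC+11:45.
20:00 UTC + 11h45m = 07:45 Ulir Administrative Region (rolling into the next day, 29 March 2022).

07:45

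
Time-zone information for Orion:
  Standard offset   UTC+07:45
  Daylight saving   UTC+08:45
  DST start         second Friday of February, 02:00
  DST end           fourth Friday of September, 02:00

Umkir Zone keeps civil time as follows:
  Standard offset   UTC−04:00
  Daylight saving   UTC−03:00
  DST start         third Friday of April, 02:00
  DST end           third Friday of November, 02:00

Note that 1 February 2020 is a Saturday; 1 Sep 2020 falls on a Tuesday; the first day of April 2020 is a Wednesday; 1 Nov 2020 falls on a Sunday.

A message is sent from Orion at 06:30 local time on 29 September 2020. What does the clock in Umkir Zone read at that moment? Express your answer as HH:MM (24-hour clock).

1 February 2020 is a Saturday, so the first Friday is February 7 and the second is February 14.
1 September 2020 is a Tuesday, so the first Friday is September 4 and the fourth is September 25.
Daylight saving runs 14 February – 25 September; 29 September 2020 is outside that window, so Orion is on standard time at UTC+07:45.
06:30 Orion − 7h45m = 22:45 UTC (rolling into the previous day, 28 September 2020).
1 April 2020 is a Wednesday, so the first Friday is April 3 and the third is April 17.
1 November 2020 is a Sunday, so the first Friday is November 6 and the third is November 20.
At the standard offset (UTC−04:00), 22:45 UTC − 4h = 18:45 Umkir Zone standard time.
The standard-time date in Umkir Zone, 28 September 2020, falls between 17 April and 20 November, so daylight saving is in effect and Umkir Zone is at UTC−03:00.
22:45 UTC − 3h = 19:45 Umkir Zone.

19:45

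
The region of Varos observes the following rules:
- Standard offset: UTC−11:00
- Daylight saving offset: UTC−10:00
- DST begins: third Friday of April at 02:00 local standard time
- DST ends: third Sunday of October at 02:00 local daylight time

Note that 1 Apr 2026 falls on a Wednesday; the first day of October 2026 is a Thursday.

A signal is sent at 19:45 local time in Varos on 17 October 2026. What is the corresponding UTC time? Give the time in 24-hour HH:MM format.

05:45

1 April 2026 is a Wednesday, so the first Friday is April 3 and the third is April 17.
1 October 2026 is a Thursday, so the first Sunday is October 4 and the third is October 18.
Daylight saving runs 17 April – 18 October; 17 October 2026 is inside that window, so Varos is at UTC−10:00.
19:45 local + 10h = 05:45 UTC (rolling into the next day, 18 October 2026).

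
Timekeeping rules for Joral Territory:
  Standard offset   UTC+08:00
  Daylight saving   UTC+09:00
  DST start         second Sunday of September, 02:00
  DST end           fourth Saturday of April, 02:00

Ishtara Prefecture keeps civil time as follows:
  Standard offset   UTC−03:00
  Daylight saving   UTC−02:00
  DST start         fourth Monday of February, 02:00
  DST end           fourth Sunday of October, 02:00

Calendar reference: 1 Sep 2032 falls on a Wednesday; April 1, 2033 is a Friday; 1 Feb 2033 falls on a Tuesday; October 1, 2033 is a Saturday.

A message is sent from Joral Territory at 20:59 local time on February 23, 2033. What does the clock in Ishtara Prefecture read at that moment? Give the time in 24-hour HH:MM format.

1 September 2032 is a Wednesday, so the first Sunday is September 5 and the second is September 12.
1 April 2033 is a Friday, so the first Saturday is April 2 and the fourth is April 23.
Daylight saving runs 12 September 2032 – 23 April 2033; February 23, 2033 is inside that window, so Joral Territory is at UTC+09:00.
20:59 Joral Territory − 9h = 11:59 UTC.
1 February 2033 is a Tuesday, so the first Monday is February 7 and the fourth is February 28.
1 October 2033 is a Saturday, so the first Sunday is October 2 and the fourth is October 23.
At the standard offset (UTC−03:00), 11:59 UTC − 3h = 08:59 Ishtara Prefecture standard time.
Daylight saving runs 28 February – 23 October; the standard-time date in Ishtara Prefecture, February 23, 2033, is outside that window, so Ishtara Prefecture is on standard time at UTC−03:00.
11:59 UTC − 3h = 08:59 Ishtara Prefecture.

08:59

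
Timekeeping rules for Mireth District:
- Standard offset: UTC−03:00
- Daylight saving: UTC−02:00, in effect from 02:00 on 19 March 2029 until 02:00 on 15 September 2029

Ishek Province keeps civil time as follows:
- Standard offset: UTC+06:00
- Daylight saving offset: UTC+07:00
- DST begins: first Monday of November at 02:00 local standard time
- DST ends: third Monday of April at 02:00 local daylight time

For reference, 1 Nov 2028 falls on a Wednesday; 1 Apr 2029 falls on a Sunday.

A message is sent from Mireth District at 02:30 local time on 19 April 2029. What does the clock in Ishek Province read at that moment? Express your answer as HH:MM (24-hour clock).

10:30

19 April 2029 falls between 19 March and 15 September, so daylight saving is in effect and Mireth District is at UTC−02:00.
02:30 Mireth District + 2h = 04:30 UTC.
1 November 2028 is a Wednesday, so the first Monday is November 6.
1 April 2029 is a Sunday, so the first Monday is April 2 and the third is April 16.
At the standard offset (UTC+06:00), 04:30 UTC + 6h = 10:30 Ishek Province standard time.
The standard-time date in Ishek Province, 19 April 2029, is outside the daylight-saving period (6 November 2028 – 16 April 2029), so Ishek Province is on standard time, UTC+06:00.
04:30 UTC + 6h = 10:30 Ishek Province.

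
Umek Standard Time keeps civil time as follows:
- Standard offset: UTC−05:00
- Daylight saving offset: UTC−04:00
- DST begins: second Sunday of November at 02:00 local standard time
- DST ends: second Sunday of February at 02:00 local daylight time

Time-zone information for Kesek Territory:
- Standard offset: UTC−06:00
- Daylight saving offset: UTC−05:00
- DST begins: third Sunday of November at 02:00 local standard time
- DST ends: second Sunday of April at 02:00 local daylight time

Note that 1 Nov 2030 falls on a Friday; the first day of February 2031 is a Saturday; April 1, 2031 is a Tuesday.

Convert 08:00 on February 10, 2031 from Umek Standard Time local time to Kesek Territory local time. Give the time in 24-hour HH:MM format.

1 November 2030 is a Friday, so the first Sunday is November 3 and the second is November 10.
1 February 2031 is a Saturday, so the first Sunday is February 2 and the second is February 9.
February 10, 2031 does not fall between 10 November 2030 and 9 February 2031, so daylight saving is not in effect and Umek Standard Time is at UTC−05:00.
08:00 Umek Standard Time + 5h = 13:00 UTC.
1 November 2030 is a Friday, so the first Sunday is November 3 and the third is November 17.
1 April 2031 is a Tuesday, so the first Sunday is April 6 and the second is April 13.
At the standard offset (UTC−06:00), 13:00 UTC − 6h = 07:00 Kesek Territory standard time.
Daylight saving runs 17 November 2030 – 13 April 2031; the standard-time date in Kesek Territory, February 10, 2031, is inside that window, so Kesek Territory is at UTC−05:00.
13:00 UTC − 5h = 08:00 Kesek Territory.

08:00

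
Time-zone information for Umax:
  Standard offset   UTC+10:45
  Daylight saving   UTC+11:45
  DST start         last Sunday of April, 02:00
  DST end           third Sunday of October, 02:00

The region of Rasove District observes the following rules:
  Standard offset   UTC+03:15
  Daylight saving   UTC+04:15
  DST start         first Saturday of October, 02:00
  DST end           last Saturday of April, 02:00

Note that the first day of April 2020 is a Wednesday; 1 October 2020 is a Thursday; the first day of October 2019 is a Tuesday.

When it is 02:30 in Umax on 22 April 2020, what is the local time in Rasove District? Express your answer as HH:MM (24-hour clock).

20:00

1 April 2020 is a Wednesday, so Sundays fall on 5, 12, 19, 26; the last is April 26.
1 October 2020 is a Thursday, so the first Sunday is October 4 and the third is October 18.
22 April 2020 is outside the daylight-saving period (26 April – 18 October), so Umax is on standard time, UTC+10:45.
02:30 Umax − 10h45m = 15:45 UTC (rolling into the previous day, 21 April 2020).
1 October 2019 is a Tuesday, so the first Saturday is October 5.
1 April 2020 is a Wednesday, so Saturdays fall on 4, 11, 18, 25; the last is April 25.
At the standard offset (UTC+03:15), 15:45 UTC + 3h15m = 19:00 Rasove District standard time.
The standard-time date in Rasove District, 21 April 2020, lies within the daylight-saving period (5 October 2019 – 25 April 2020), so Rasove District is on daylight time, UTC+04:15.
15:45 UTC + 4h15m = 20:00 Rasove District.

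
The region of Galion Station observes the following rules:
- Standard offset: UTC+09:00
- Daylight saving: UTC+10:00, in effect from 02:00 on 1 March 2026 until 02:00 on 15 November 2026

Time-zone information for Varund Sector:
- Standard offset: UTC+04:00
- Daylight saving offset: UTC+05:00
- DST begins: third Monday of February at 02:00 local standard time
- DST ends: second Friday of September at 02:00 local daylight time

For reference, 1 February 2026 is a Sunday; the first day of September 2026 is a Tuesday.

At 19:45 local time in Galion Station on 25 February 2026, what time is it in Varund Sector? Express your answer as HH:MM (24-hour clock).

25 February 2026 does not fall between 1 March and 15 November, so daylight saving is not in effect and Galion Station is at UTC+09:00.
19:45 Galion Station − 9h = 10:45 UTC.
1 February 2026 is a Sunday, so the first Monday is February 2 and the third is February 16.
1 September 2026 is a Tuesday, so the first Friday is September 4 and the second is September 11.
At the standard offset (UTC+04:00), 10:45 UTC + 4h = 14:45 Varund Sector standard time.
The standard-time date in Varund Sector, 25 February 2026, lies within the daylight-saving period (16 February – 11 September), so Varund Sector is on daylight time, UTC+05:00.
10:45 UTC + 5h = 15:45 Varund Sector.

15:45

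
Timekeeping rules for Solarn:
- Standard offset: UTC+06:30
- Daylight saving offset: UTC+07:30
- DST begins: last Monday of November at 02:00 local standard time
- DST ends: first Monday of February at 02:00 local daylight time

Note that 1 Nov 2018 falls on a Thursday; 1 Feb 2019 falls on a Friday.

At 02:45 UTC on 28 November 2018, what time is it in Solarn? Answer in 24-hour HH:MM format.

10:15

1 November 2018 is a Thursday, so Mondays fall on 5, 12, 19, 26; the last is November 26.
1 February 2019 is a Friday, so the first Monday is February 4.
At the standard offset (UTC+06:30), 02:45 UTC + 6h30m = 09:15 Solarn standard time.
Daylight saving runs 26 November 2018 – 4 February 2019; the standard-time date in Solarn, 28 November 2018, is inside that window, so Solarn is at UTC+07:30.
02:45 UTC + 7h30m = 10:15 local.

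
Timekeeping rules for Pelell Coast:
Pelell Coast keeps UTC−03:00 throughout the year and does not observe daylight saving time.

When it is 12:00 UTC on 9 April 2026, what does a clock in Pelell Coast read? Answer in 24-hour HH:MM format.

09:00

Pelell Coast stays on UTC−03:00 all year.
12:00 UTC − 3h = 09:00 local.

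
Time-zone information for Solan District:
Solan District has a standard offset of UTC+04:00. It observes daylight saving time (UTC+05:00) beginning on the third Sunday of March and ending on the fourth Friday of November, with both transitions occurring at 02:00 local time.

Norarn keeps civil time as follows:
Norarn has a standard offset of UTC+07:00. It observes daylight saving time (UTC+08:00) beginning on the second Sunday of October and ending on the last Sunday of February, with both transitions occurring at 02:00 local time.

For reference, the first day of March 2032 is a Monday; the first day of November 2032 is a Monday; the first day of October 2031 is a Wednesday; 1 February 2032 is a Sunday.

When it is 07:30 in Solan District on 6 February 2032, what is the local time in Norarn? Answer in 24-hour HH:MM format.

1 March 2032 is a Monday, so the first Sunday is March 7 and the third is March 21.
1 November 2032 is a Monday, so the first Friday is November 5 and the fourth is November 26.
6 February 2032 does not fall between 21 March and 26 November, so daylight saving is not in effect and Solan District is at UTC+04:00.
07:30 Solan District − 4h = 03:30 UTC.
1 October 2031 is a Wednesday, so the first Sunday is October 5 and the second is October 12.
1 February 2032 is a Sunday, so Sundays fall on 1, 8, 15, 22, 29; the last is February 29.
At the standard offset (UTC+07:00), 03:30 UTC + 7h = 10:30 Norarn standard time.
Daylight saving runs 12 October 2031 – 29 February 2032; the standard-time date in Norarn, 6 February 2032, is inside that window, so Norarn is at UTC+08:00.
03:30 UTC + 8h = 11:30 Norarn.

11:30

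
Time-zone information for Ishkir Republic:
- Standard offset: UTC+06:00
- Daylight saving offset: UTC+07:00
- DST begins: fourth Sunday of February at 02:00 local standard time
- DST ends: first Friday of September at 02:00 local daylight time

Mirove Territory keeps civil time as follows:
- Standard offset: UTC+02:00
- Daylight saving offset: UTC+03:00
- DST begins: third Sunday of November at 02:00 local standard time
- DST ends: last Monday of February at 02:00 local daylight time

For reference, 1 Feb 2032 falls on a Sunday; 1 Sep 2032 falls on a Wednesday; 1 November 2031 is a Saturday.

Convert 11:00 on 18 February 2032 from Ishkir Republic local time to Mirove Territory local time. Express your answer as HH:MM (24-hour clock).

1 February 2032 is a Sunday, so the first Sunday is February 1 and the fourth is February 22.
1 September 2032 is a Wednesday, so the first Friday is September 3.
Daylight saving runs 22 February – 3 September; 18 February 2032 is outside that window, so Ishkir Republic is on standard time at UTC+06:00.
11:00 Ishkir Republic − 6h = 05:00 UTC.
1 November 2031 is a Saturday, so the first Sunday is November 2 and the third is November 16.
1 February 2032 is a Sunday, so Mondays fall on 2, 9, 16, 23; the last is February 23.
At the standard offset (UTC+02:00), 05:00 UTC + 2h = 07:00 Mirove Territory standard time.
The standard-time date in Mirove Territory, 18 February 2032, falls between 16 November 2031 and 23 February 2032, so daylight saving is in effect and Mirove Territory is at UTC+03:00.
05:00 UTC + 3h = 08:00 Mirove Territory.

08:00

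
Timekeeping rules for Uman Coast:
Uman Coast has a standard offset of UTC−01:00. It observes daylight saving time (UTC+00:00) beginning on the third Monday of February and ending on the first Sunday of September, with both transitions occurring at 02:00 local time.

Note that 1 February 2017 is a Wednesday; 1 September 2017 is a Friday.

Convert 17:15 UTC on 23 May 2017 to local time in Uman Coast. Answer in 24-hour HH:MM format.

17:15

1 February 2017 is a Wednesday, so the first Monday is February 6 and the third is February 20.
1 September 2017 is a Friday, so the first Sunday is September 3.
At the standard offset (UTC−01:00), 17:15 UTC − 1h = 16:15 Uman Coast standard time.
The standard-time date in Uman Coast, 23 May 2017, lies within the daylight-saving period (20 February – 3 September), so Uman Coast is on daylight time, UTC+00:00.
17:15 UTC + 0h = 17:15 local.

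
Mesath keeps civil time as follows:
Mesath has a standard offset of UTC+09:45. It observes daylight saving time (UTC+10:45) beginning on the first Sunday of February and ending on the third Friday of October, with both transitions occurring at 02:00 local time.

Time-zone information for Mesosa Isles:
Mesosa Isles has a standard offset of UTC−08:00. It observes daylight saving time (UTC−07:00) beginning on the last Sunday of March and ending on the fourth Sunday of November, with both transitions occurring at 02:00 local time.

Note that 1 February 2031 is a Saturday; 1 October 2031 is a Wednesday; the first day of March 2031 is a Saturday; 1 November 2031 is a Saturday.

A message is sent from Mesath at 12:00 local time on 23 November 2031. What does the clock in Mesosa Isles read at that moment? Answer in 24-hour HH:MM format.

19:15

1 February 2031 is a Saturday, so the first Sunday is February 2.
1 October 2031 is a Wednesday, so the first Friday is October 3 and the third is October 17.
Daylight saving runs 2 February – 17 October; 23 November 2031 is outside that window, so Mesath is on standard time at UTC+09:45.
12:00 Mesath − 9h45m = 02:15 UTC.
1 March 2031 is a Saturday, so Sundays fall on 2, 9, 16, 23, 30; the last is March 30.
1 November 2031 is a Saturday, so the first Sunday is November 2 and the fourth is November 23.
At the standard offset (UTC−08:00), 02:15 UTC − 8h = 18:15 Mesosa Isles standard time (rolling into the previous day, 22 November 2031).
The standard-time date in Mesosa Isles, 22 November 2031, falls between 30 March and 23 November, so daylight saving is in effect and Mesosa Isles is at UTC−07:00.
02:15 UTC − 7h = 19:15 Mesosa Isles (rolling into the previous day, 22 November 2031).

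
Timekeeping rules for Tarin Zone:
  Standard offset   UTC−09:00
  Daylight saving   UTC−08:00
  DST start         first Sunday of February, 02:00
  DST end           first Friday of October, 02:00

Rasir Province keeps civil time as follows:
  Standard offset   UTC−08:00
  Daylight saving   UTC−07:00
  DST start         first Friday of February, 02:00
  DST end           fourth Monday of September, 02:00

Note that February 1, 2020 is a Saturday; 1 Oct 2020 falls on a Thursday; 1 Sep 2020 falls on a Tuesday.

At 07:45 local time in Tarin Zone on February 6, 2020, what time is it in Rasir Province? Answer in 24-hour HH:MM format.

07:45

1 February 2020 is a Saturday, so the first Sunday is February 2.
1 October 2020 is a Thursday, so the first Friday is October 2.
February 6, 2020 lies within the daylight-saving period (2 February – 2 October), so Tarin Zone is on daylight time, UTC−08:00.
07:45 Tarin Zone + 8h = 15:45 UTC.
1 February 2020 is a Saturday, so the first Friday is February 7.
1 September 2020 is a Tuesday, so the first Monday is September 7 and the fourth is September 28.
At the standard offset (UTC−08:00), 15:45 UTC − 8h = 07:45 Rasir Province standard time.
The standard-time date in Rasir Province, February 6, 2020, is outside the daylight-saving period (7 February – 28 September), so Rasir Province is on standard time, UTC−08:00.
15:45 UTC − 8h = 07:45 Rasir Province.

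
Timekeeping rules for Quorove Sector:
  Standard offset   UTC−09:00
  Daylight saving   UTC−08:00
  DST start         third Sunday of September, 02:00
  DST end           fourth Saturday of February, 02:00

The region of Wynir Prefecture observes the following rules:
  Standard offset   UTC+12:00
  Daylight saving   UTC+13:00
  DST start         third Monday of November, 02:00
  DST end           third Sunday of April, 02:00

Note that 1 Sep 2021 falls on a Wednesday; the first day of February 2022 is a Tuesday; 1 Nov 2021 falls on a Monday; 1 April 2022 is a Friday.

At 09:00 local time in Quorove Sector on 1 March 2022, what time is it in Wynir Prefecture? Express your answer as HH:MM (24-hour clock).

1 September 2021 is a Wednesday, so the first Sunday is September 5 and the third is September 19.
1 February 2022 is a Tuesday, so the first Saturday is February 5 and the fourth is February 26.
1 March 2022 does not fall between 19 September 2021 and 26 February 2022, so daylight saving is not in effect and Quorove Sector is at UTC−09:00.
09:00 Quorove Sector + 9h = 18:00 UTC.
1 November 2021 is a Monday, so the first Monday is November 1 and the third is November 15.
1 April 2022 is a Friday, so the first Sunday is April 3 and the third is April 17.
At the standard offset (UTC+12:00), 18:00 UTC + 12h = 06:00 Wynir Prefecture standard time (rolling into the next day, 2 March 2022).
The standard-time date in Wynir Prefecture, 2 March 2022, lies within the daylight-saving period (15 November 2021 – 17 April 2022), so Wynir Prefecture is on daylight time, UTC+13:00.
18:00 UTC + 13h = 07:00 Wynir Prefecture (rolling into the next day, 2 March 2022).

07:00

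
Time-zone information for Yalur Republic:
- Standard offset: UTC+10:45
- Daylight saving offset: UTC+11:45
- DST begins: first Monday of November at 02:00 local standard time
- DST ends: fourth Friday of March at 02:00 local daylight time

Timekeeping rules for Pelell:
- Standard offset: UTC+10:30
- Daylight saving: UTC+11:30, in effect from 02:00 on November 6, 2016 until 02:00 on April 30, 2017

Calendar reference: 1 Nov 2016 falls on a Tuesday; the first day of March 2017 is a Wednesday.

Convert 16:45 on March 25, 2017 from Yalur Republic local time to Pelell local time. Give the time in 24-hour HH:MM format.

17:30

1 November 2016 is a Tuesday, so the first Monday is November 7.
1 March 2017 is a Wednesday, so the first Friday is March 3 and the fourth is March 24.
Daylight saving runs 7 November 2016 – 24 March 2017; March 25, 2017 is outside that window, so Yalur Republic is on standard time at UTC+10:45.
16:45 Yalur Republic − 10h45m = 06:00 UTC.
At the standard offset (UTC+10:30), 06:00 UTC + 10h30m = 16:30 Pelell standard time.
Daylight saving runs 6 November 2016 – 30 April 2017; the standard-time date in Pelell, March 25, 2017, is inside that window, so Pelell is at UTC+11:30.
06:00 UTC + 11h30m = 17:30 Pelell.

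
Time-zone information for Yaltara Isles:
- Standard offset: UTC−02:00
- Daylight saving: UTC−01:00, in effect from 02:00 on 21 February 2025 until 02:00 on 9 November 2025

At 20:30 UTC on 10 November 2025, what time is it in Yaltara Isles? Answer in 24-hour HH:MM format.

At the standard offset (UTC−02:00), 20:30 UTC − 2h = 18:30 Yaltara Isles standard time.
The standard-time date in Yaltara Isles, 10 November 2025, is outside the daylight-saving period (21 February – 9 November), so Yaltara Isles is on standard time, UTC−02:00.
20:30 UTC − 2h = 18:30 local.

18:30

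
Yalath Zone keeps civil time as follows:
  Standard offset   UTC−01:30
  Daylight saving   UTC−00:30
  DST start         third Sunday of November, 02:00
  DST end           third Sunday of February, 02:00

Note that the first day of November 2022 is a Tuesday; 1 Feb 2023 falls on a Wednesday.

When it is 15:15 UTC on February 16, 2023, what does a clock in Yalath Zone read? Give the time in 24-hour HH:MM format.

1 November 2022 is a Tuesday, so the first Sunday is November 6 and the third is November 20.
1 February 2023 is a Wednesday, so the first Sunday is February 5 and the third is February 19.
At the standard offset (UTC−01:30), 15:15 UTC − 1h30m = 13:45 Yalath Zone standard time.
The standard-time date in Yalath Zone, February 16, 2023, falls between 20 November 2022 and 19 February 2023, so daylight saving is in effect and Yalath Zone is at UTC−00:30.
15:15 UTC − 0h30m = 14:45 local.

14:45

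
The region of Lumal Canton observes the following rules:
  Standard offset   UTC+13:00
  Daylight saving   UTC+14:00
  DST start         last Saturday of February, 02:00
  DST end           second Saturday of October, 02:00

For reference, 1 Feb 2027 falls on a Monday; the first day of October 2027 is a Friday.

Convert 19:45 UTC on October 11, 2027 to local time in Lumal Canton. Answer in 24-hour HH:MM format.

08:45

1 February 2027 is a Monday, so Saturdays fall on 6, 13, 20, 27; the last is February 27.
1 October 2027 is a Friday, so the first Saturday is October 2 and the second is October 9.
At the standard offset (UTC+13:00), 19:45 UTC + 13h = 08:45 Lumal Canton standard time (rolling into the next day, 12 October 2027).
The standard-time date in Lumal Canton, October 12, 2027, does not fall between 27 February and 9 October, so daylight saving is not in effect and Lumal Canton is at UTC+13:00.
19:45 UTC + 13h = 08:45 local (rolling into the next day, 12 October 2027).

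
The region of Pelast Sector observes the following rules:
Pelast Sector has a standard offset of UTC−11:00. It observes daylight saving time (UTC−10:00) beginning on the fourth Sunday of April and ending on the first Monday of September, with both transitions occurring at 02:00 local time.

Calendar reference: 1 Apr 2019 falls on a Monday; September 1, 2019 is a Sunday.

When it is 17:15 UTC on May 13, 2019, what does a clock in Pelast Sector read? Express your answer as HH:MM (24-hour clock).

07:15

1 April 2019 is a Monday, so the first Sunday is April 7 and the fourth is April 28.
1 September 2019 is a Sunday, so the first Monday is September 2.
At the standard offset (UTC−11:00), 17:15 UTC − 11h = 06:15 Pelast Sector standard time.
The standard-time date in Pelast Sector, May 13, 2019, lies within the daylight-saving period (28 April – 2 September), so Pelast Sector is on daylight time, UTC−10:00.
17:15 UTC − 10h = 07:15 local.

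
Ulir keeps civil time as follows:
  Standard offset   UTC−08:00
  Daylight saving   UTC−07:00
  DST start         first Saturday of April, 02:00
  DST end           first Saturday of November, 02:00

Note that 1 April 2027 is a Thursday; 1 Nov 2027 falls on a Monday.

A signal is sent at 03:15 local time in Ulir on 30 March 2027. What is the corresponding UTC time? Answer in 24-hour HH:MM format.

11:15

1 April 2027 is a Thursday, so the first Saturday is April 3.
1 November 2027 is a Monday, so the first Saturday is November 6.
30 March 2027 is outside the daylight-saving period (3 April – 6 November), so Ulir is on standard time, UTC−08:00.
03:15 local + 8h = 11:15 UTC.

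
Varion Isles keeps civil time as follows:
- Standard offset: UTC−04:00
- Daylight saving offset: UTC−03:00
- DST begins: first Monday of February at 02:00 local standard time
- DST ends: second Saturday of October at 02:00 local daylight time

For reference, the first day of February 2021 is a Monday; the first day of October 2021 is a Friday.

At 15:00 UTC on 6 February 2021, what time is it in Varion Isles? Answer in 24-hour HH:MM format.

1 February 2021 is a Monday, so the first Monday is February 1.
1 October 2021 is a Friday, so the first Saturday is October 2 and the second is October 9.
At the standard offset (UTC−04:00), 15:00 UTC − 4h = 11:00 Varion Isles standard time.
The standard-time date in Varion Isles, 6 February 2021, falls between 1 February and 9 October, so daylight saving is in effect and Varion Isles is at UTC−03:00.
15:00 UTC − 3h = 12:00 local.

12:00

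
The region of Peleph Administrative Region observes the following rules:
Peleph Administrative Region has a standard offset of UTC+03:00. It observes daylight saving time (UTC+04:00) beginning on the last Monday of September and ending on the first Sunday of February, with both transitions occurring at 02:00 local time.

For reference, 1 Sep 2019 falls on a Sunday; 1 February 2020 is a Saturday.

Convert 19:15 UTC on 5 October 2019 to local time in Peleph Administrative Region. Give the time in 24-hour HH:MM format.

23:15

1 September 2019 is a Sunday, so Mondays fall on 2, 9, 16, 23, 30; the last is September 30.
1 February 2020 is a Saturday, so the first Sunday is February 2.
At the standard offset (UTC+03:00), 19:15 UTC + 3h = 22:15 Peleph Administrative Region standard time.
Daylight saving runs 30 September 2019 – 2 February 2020; the standard-time date in Peleph Administrative Region, 5 October 2019, is inside that window, so Peleph Administrative Region is at UTC+04:00.
19:15 UTC + 4h = 23:15 local.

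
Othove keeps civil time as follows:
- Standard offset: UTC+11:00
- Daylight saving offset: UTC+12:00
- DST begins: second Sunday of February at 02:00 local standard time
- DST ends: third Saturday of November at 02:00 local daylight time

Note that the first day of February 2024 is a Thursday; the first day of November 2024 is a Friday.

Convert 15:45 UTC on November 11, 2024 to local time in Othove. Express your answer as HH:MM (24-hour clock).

1 February 2024 is a Thursday, so the first Sunday is February 4 and the second is February 11.
1 November 2024 is a Friday, so the first Saturday is November 2 and the third is November 16.
At the standard offset (UTC+11:00), 15:45 UTC + 11h = 02:45 Othove standard time (rolling into the next day, 12 November 2024).
Daylight saving runs 11 February – 16 November; the standard-time date in Othove, November 12, 2024, is inside that window, so Othove is at UTC+12:00.
15:45 UTC + 12h = 03:45 local (rolling into the next day, 12 November 2024).

03:45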